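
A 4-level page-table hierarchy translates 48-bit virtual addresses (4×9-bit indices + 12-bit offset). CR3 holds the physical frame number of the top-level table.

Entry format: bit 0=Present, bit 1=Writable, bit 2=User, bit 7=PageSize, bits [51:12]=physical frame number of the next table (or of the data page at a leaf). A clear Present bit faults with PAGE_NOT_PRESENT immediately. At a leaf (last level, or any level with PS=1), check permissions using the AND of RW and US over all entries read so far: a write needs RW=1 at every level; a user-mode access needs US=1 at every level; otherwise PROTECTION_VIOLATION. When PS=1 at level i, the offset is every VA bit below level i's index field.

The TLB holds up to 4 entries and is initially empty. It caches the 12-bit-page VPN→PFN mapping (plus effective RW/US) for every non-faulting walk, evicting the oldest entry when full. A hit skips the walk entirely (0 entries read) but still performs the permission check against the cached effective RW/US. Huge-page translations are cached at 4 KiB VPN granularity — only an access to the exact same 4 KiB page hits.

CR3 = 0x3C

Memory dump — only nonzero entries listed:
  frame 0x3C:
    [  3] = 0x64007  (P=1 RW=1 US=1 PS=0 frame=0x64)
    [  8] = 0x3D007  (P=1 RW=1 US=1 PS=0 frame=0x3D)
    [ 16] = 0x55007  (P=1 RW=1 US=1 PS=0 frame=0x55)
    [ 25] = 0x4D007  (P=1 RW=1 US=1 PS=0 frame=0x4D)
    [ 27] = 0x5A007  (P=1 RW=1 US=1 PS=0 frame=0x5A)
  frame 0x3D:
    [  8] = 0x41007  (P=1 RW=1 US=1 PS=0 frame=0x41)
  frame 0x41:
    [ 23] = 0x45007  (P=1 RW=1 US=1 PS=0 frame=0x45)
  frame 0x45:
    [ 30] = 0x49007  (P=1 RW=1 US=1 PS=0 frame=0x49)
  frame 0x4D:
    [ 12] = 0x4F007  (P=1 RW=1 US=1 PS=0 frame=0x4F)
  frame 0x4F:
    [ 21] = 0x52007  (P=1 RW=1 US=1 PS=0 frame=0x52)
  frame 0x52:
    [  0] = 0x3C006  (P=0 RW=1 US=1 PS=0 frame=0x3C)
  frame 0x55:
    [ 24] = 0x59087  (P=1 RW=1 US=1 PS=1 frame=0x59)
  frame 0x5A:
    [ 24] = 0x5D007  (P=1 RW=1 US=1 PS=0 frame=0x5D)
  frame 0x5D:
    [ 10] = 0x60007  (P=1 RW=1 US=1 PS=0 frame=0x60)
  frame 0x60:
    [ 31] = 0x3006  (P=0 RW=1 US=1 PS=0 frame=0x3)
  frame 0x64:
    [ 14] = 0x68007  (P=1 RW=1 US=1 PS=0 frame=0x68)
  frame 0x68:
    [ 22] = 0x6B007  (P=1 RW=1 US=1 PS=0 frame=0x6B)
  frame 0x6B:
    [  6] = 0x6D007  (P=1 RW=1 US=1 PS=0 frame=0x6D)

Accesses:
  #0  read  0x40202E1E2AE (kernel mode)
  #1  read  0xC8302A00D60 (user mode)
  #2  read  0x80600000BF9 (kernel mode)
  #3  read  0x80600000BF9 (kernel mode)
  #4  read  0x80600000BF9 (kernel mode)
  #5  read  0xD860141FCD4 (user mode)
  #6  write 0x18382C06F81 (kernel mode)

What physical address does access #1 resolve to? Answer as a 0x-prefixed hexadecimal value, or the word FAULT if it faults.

Per-access translation:
#0 VA=0x40202E1E2AE (r,kernel):
  L0 @0x3C[8] → 0x3D007  P=1,RW=1,US=1,PS=0
  L1 @0x3D[8] → 0x41007  P=1,RW=1,US=1,PS=0
  L2 @0x41[23] → 0x45007  P=1,RW=1,US=1,PS=0
  L3 @0x45[30] → 0x49007  P=1,RW=1,US=1,PS=0
  → PA=0x492AE  (4 entries read)
#1 VA=0xC8302A00D60 (r,user):
  L0 @0x3C[25] → 0x4D007  P=1,RW=1,US=1,PS=0
  L1 @0x4D[12] → 0x4F007  P=1,RW=1,US=1,PS=0
  L2 @0x4F[21] → 0x52007  P=1,RW=1,US=1,PS=0
  L3 @0x52[0] → 0x3C006  P=0,RW=1,US=1,PS=0
  → PAGE_NOT_PRESENT  (4 entries read)
#2 VA=0x80600000BF9 (r,kernel):
  L0 @0x3C[16] → 0x55007  P=1,RW=1,US=1,PS=0
  L1 @0x55[24] → 0x59087  P=1,RW=1,US=1,PS=1
  → PA=0x59BF9 (huge @L1)  (2 entries read)
#3 VA=0x80600000BF9 (r,kernel):
  TLB hit vpn=0x80600000 → PA=0x59BF9
#4 VA=0x80600000BF9 (r,kernel):
  TLB hit vpn=0x80600000 → PA=0x59BF9
#5 VA=0xD860141FCD4 (r,user):
  L0 @0x3C[27] → 0x5A007  P=1,RW=1,US=1,PS=0
  L1 @0x5A[24] → 0x5D007  P=1,RW=1,US=1,PS=0
  L2 @0x5D[10] → 0x60007  P=1,RW=1,US=1,PS=0
  L3 @0x60[31] → 0x3006  P=0,RW=1,US=1,PS=0
  → PAGE_NOT_PRESENT  (4 entries read)
#6 VA=0x18382C06F81 (w,kernel):
  L0 @0x3C[3] → 0x64007  P=1,RW=1,US=1,PS=0
  L1 @0x64[14] → 0x68007  P=1,RW=1,US=1,PS=0
  L2 @0x68[22] → 0x6B007  P=1,RW=1,US=1,PS=0
  L3 @0x6B[6] → 0x6D007  P=1,RW=1,US=1,PS=0
  → PA=0x6DF81  (4 entries read)

Access #1 PA: FAULT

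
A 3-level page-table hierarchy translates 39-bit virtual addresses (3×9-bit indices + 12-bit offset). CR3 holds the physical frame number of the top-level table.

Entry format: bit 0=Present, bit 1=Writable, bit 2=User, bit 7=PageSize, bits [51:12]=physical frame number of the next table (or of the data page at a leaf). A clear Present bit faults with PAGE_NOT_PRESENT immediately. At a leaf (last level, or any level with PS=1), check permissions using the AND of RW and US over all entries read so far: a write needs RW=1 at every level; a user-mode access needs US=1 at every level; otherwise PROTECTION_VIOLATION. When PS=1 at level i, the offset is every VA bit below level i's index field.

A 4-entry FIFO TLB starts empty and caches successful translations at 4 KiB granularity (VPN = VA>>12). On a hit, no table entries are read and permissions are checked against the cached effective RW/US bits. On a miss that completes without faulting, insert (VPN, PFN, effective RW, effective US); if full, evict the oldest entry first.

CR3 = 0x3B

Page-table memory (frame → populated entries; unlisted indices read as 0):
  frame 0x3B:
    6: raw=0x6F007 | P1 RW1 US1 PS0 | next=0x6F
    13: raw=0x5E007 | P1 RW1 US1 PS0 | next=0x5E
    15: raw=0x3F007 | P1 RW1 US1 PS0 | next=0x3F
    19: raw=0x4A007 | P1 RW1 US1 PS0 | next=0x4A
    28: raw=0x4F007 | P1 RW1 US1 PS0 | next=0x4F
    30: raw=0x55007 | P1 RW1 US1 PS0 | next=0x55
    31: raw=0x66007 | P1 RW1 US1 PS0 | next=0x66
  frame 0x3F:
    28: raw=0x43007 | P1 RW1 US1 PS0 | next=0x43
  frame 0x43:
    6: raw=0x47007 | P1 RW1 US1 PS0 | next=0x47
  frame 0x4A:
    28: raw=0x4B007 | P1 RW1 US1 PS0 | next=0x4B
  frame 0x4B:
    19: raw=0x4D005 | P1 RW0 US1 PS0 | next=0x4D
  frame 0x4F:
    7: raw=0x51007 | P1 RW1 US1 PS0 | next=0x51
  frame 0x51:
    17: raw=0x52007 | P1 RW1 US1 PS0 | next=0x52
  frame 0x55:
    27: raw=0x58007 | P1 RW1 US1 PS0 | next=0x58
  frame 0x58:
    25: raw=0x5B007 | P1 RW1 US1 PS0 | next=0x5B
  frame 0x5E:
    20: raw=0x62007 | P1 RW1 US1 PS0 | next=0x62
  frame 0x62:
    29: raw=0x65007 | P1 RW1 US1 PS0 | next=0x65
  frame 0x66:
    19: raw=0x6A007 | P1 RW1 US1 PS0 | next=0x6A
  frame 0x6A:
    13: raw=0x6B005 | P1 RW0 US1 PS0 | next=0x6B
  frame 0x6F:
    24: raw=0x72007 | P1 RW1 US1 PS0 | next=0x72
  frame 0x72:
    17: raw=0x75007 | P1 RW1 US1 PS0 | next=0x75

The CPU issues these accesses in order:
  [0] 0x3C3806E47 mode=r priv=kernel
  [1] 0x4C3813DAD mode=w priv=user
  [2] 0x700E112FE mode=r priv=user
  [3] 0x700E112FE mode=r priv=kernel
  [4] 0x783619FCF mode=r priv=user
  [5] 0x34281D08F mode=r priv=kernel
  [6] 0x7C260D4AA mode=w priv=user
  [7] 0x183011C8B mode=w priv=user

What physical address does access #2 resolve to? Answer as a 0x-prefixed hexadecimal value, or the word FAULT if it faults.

Per-access translation:
#0 VA=0x3C3806E47 (r,kernel):
  L0: frame=0x3B idx=15 entry=0x3F007 [P=1 RW=1 US=1 PS=0]
  L1: frame=0x3F idx=28 entry=0x43007 [P=1 RW=1 US=1 PS=0]
  L2: frame=0x43 idx=6 entry=0x47007 [P=1 RW=1 US=1 PS=0]
  ✓ 0x47E47  — 3 lookups
#1 VA=0x4C3813DAD (w,user):
  L0: frame=0x3B idx=19 entry=0x4A007 [P=1 RW=1 US=1 PS=0]
  L1: frame=0x4A idx=28 entry=0x4B007 [P=1 RW=1 US=1 PS=0]
  L2: frame=0x4B idx=19 entry=0x4D005 [P=1 RW=0 US=1 PS=0]
  ⇒ fault: PROTECTION_VIOLATION  — 3 lookups
#2 VA=0x700E112FE (r,user):
  L0: frame=0x3B idx=28 entry=0x4F007 [P=1 RW=1 US=1 PS=0]
  L1: frame=0x4F idx=7 entry=0x51007 [P=1 RW=1 US=1 PS=0]
  L2: frame=0x51 idx=17 entry=0x52007 [P=1 RW=1 US=1 PS=0]
  ✓ 0x522FE  — 3 lookups
#3 VA=0x700E112FE (r,kernel):
  TLB hit vpn=0x700E11 → PA=0x522FE
#4 VA=0x783619FCF (r,user):
  L0: frame=0x3B idx=30 entry=0x55007 [P=1 RW=1 US=1 PS=0]
  L1: frame=0x55 idx=27 entry=0x58007 [P=1 RW=1 US=1 PS=0]
  L2: frame=0x58 idx=25 entry=0x5B007 [P=1 RW=1 US=1 PS=0]
  ✓ 0x5BFCF  — 3 lookups
#5 VA=0x34281D08F (r,kernel):
  L0: frame=0x3B idx=13 entry=0x5E007 [P=1 RW=1 US=1 PS=0]
  L1: frame=0x5E idx=20 entry=0x62007 [P=1 RW=1 US=1 PS=0]
  L2: frame=0x62 idx=29 entry=0x65007 [P=1 RW=1 US=1 PS=0]
  ✓ 0x6508F  — 3 lookups
#6 VA=0x7C260D4AA (w,user):
  L0: frame=0x3B idx=31 entry=0x66007 [P=1 RW=1 US=1 PS=0]
  L1: frame=0x66 idx=19 entry=0x6A007 [P=1 RW=1 US=1 PS=0]
  L2: frame=0x6A idx=13 entry=0x6B005 [P=1 RW=0 US=1 PS=0]
  ⇒ fault: PROTECTION_VIOLATION  — 3 lookups
#7 VA=0x183011C8B (w,user):
  L0: frame=0x3B idx=6 entry=0x6F007 [P=1 RW=1 US=1 PS=0]
  L1: frame=0x6F idx=24 entry=0x72007 [P=1 RW=1 US=1 PS=0]
  L2: frame=0x72 idx=17 entry=0x75007 [P=1 RW=1 US=1 PS=0]
  ✓ 0x75C8B  — 3 lookups

Access #2 PA: 0x522FE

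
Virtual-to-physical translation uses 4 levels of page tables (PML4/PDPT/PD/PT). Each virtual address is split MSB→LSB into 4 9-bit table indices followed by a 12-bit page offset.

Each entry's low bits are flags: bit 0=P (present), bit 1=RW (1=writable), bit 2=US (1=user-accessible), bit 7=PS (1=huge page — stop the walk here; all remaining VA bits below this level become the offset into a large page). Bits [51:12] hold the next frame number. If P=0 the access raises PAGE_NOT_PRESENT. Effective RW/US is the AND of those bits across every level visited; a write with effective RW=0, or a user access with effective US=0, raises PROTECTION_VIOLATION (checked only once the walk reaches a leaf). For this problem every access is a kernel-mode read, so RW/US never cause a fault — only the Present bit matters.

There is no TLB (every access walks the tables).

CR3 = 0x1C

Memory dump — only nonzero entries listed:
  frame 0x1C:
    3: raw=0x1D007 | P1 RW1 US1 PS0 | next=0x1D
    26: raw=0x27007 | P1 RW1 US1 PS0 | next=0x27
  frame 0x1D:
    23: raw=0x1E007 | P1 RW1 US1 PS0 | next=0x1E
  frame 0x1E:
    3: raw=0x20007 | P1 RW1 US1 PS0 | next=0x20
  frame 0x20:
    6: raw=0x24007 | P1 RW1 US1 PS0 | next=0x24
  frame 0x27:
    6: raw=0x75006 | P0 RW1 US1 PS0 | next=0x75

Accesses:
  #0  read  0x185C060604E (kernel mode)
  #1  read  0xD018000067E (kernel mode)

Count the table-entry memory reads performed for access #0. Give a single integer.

Per-access translation:
#0 VA=0x185C060604E (r,kernel):
  L0: frame=0x1C idx=3 entry=0x1D007 [P=1 RW=1 US=1 PS=0]
  L1: frame=0x1D idx=23 entry=0x1E007 [P=1 RW=1 US=1 PS=0]
  L2: frame=0x1E idx=3 entry=0x20007 [P=1 RW=1 US=1 PS=0]
  L3: frame=0x20 idx=6 entry=0x24007 [P=1 RW=1 US=1 PS=0]
  ⇒ phys 0x2404E  [4 reads]
#1 VA=0xD018000067E (r,kernel):
  L0: frame=0x1C idx=26 entry=0x27007 [P=1 RW=1 US=1 PS=0]
  L1: frame=0x27 idx=6 entry=0x75006 [P=0 RW=1 US=1 PS=0]
  → PAGE_NOT_PRESENT  (2 entries read)

Entries read for #0: 4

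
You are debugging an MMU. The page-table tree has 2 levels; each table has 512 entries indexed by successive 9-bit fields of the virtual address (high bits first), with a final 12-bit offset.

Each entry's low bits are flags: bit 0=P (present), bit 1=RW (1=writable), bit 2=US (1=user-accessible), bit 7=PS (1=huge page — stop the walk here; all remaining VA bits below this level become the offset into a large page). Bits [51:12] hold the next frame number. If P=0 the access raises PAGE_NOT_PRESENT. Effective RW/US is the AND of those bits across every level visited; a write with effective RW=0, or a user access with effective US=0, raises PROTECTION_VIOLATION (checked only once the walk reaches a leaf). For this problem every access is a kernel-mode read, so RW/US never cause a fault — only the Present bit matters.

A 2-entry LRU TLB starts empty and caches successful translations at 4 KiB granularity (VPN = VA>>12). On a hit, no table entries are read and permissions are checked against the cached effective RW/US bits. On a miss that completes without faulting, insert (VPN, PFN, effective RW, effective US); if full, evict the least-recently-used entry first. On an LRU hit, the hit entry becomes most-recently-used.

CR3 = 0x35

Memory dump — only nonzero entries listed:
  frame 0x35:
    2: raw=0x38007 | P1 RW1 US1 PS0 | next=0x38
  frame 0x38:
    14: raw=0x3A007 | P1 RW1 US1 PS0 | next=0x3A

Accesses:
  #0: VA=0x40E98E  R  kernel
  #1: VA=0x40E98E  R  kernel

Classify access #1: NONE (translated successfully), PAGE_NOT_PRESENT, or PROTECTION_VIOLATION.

Per-access translation:
#0 VA=0x40E98E (r,kernel):
  lvl0: tbl 0x35, slot 2 ⇒ 0x38007 (P1/RW1/US1/PS0)
  lvl1: tbl 0x38, slot 14 ⇒ 0x3A007 (P1/RW1/US1/PS0)
  → PA=0x3A98E  (2 entries read)
#1 VA=0x40E98E (r,kernel):
  TLB hit vpn=0x40E → PA=0x3A98E

Access #1 fault: NONE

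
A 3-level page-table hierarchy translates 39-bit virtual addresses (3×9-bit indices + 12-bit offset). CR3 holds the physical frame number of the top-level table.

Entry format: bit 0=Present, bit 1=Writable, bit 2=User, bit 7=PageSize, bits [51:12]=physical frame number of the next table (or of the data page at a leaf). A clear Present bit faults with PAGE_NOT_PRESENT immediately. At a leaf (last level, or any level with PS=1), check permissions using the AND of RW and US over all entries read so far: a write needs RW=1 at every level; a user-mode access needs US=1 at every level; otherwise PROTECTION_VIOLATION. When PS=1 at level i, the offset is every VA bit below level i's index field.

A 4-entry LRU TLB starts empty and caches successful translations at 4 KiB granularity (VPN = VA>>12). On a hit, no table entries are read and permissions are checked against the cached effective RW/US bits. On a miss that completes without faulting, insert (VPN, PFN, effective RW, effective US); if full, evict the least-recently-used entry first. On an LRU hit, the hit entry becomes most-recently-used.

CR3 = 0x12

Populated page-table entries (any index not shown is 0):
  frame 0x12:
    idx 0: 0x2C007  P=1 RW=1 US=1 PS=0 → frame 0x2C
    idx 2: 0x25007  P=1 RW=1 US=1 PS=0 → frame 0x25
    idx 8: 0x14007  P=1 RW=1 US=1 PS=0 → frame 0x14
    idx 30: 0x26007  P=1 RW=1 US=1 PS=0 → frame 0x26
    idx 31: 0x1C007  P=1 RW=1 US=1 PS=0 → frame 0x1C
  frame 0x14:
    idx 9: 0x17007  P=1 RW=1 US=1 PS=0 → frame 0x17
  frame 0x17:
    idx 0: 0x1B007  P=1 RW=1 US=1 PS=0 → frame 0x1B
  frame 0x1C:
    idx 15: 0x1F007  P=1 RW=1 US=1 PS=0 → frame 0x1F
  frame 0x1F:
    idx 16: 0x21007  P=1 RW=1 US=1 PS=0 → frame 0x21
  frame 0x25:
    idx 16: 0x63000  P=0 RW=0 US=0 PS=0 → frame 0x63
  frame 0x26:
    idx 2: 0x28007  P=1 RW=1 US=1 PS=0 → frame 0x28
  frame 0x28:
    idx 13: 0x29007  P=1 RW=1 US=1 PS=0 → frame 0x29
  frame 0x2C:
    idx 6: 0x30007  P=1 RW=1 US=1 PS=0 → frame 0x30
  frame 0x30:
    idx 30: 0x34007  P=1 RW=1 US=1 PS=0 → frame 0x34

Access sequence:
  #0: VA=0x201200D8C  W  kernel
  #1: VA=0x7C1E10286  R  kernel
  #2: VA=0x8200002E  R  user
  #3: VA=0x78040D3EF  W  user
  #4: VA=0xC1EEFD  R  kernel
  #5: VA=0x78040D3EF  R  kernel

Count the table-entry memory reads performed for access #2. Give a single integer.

Per-access translation:
#0 VA=0x201200D8C (w,kernel):
  [0] read 0x12 idx=8: raw=0x14007 flags P=1 W=1 U=1 S=0
  [1] read 0x14 idx=9: raw=0x17007 flags P=1 W=1 U=1 S=0
  [2] read 0x17 idx=0: raw=0x1B007 flags P=1 W=1 U=1 S=0
  ✓ 0x1BD8C  — 3 lookups
#1 VA=0x7C1E10286 (r,kernel):
  [0] read 0x12 idx=31: raw=0x1C007 flags P=1 W=1 U=1 S=0
  [1] read 0x1C idx=15: raw=0x1F007 flags P=1 W=1 U=1 S=0
  [2] read 0x1F idx=16: raw=0x21007 flags P=1 W=1 U=1 S=0
  ✓ 0x21286  — 3 lookups
#2 VA=0x8200002E (r,user):
  [0] read 0x12 idx=2: raw=0x25007 flags P=1 W=1 U=1 S=0
  [1] read 0x25 idx=16: raw=0x63000 flags P=0 W=0 U=0 S=0
  → PAGE_NOT_PRESENT  (2 entries read)
#3 VA=0x78040D3EF (w,user):
  [0] read 0x12 idx=30: raw=0x26007 flags P=1 W=1 U=1 S=0
  [1] read 0x26 idx=2: raw=0x28007 flags P=1 W=1 U=1 S=0
  [2] read 0x28 idx=13: raw=0x29007 flags P=1 W=1 U=1 S=0
  ✓ 0x293EF  — 3 lookups
#4 VA=0xC1EEFD (r,kernel):
  [0] read 0x12 idx=0: raw=0x2C007 flags P=1 W=1 U=1 S=0
  [1] read 0x2C idx=6: raw=0x30007 flags P=1 W=1 U=1 S=0
  [2] read 0x30 idx=30: raw=0x34007 flags P=1 W=1 U=1 S=0
  ✓ 0x34EFD  — 3 lookups
#5 VA=0x78040D3EF (r,kernel):
  TLB hit vpn=0x78040D → PA=0x293EF

Entries read for #2: 2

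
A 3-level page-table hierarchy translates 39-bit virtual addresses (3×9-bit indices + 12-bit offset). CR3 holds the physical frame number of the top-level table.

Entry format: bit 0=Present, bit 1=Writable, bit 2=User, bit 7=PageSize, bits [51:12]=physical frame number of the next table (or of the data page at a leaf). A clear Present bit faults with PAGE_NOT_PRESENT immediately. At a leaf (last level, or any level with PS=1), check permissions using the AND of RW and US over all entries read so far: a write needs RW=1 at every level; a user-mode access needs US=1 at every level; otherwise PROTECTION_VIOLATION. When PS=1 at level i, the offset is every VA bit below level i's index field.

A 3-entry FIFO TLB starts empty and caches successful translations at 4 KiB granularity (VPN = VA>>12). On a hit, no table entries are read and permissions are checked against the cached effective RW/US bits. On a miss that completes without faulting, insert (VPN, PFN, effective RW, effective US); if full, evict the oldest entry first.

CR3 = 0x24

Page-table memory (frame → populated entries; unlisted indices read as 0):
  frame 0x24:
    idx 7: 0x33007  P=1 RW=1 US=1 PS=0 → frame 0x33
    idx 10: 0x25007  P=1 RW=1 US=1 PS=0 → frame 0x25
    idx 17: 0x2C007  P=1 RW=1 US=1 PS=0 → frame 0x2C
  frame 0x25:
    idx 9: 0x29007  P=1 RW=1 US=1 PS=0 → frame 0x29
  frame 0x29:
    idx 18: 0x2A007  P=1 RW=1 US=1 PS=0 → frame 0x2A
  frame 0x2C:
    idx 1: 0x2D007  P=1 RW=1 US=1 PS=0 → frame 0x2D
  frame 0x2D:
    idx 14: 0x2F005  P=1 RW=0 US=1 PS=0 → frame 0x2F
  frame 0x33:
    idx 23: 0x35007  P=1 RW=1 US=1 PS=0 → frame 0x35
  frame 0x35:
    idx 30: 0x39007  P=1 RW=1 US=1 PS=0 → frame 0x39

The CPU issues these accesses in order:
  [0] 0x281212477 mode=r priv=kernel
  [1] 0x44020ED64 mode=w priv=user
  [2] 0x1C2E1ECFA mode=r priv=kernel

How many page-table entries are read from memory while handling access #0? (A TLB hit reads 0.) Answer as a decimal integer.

Trace:
#0 VA=0x281212477 (r,kernel):
  L0: frame=0x24 idx=10 entry=0x25007 [P=1 RW=1 US=1 PS=0]
  L1: frame=0x25 idx=9 entry=0x29007 [P=1 RW=1 US=1 PS=0]
  L2: frame=0x29 idx=18 entry=0x2A007 [P=1 RW=1 US=1 PS=0]
  ✓ 0x2A477  — 3 lookups
#1 VA=0x44020ED64 (w,user):
  L0: frame=0x24 idx=17 entry=0x2C007 [P=1 RW=1 US=1 PS=0]
  L1: frame=0x2C idx=1 entry=0x2D007 [P=1 RW=1 US=1 PS=0]
  L2: frame=0x2D idx=14 entry=0x2F005 [P=1 RW=0 US=1 PS=0]
  → PROTECTION_VIOLATION  (3 entries read)
#2 VA=0x1C2E1ECFA (r,kernel):
  L0: frame=0x24 idx=7 entry=0x33007 [P=1 RW=1 US=1 PS=0]
  L1: frame=0x33 idx=23 entry=0x35007 [P=1 RW=1 US=1 PS=0]
  L2: frame=0x35 idx=30 entry=0x39007 [P=1 RW=1 US=1 PS=0]
  ✓ 0x39CFA  — 3 lookups

Entries read for #0: 3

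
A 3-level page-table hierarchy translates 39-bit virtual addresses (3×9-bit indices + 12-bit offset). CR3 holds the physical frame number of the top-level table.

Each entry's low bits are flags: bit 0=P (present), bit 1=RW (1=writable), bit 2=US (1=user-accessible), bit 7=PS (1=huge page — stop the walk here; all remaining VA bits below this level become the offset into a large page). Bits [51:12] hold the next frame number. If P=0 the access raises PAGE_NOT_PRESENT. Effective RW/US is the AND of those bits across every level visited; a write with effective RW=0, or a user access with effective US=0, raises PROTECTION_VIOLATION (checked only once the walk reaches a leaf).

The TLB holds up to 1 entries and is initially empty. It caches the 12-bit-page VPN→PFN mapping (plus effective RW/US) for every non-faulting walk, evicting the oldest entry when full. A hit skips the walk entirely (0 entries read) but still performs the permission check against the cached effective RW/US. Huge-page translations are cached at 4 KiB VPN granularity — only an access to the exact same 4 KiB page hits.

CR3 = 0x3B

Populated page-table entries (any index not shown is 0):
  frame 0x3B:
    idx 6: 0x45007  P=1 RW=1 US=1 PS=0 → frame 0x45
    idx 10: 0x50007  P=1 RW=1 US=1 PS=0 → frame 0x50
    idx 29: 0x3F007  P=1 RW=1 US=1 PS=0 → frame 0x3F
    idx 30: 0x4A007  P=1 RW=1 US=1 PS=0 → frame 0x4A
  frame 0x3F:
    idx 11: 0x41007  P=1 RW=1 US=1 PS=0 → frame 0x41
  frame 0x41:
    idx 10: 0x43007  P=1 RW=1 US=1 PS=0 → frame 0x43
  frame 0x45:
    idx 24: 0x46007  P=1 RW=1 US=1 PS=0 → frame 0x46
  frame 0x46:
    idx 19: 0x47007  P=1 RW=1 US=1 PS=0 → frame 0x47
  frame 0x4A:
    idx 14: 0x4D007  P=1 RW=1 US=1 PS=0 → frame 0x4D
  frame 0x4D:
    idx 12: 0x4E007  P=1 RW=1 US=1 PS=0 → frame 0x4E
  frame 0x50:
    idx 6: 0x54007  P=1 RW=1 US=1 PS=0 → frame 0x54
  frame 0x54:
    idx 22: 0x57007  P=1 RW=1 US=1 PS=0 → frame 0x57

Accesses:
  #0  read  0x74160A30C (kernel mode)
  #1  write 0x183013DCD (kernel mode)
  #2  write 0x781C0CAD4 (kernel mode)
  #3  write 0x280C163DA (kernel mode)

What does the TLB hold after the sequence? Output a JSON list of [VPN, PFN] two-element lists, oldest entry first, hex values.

Per-access translation:
#0 VA=0x74160A30C (r,kernel):
  [0] read 0x3B idx=29: raw=0x3F007 flags P=1 W=1 U=1 S=0
  [1] read 0x3F idx=11: raw=0x41007 flags P=1 W=1 U=1 S=0
  [2] read 0x41 idx=10: raw=0x43007 flags P=1 W=1 U=1 S=0
  ⇒ phys 0x4330C  [3 reads]
#1 VA=0x183013DCD (w,kernel):
  [0] read 0x3B idx=6: raw=0x45007 flags P=1 W=1 U=1 S=0
  [1] read 0x45 idx=24: raw=0x46007 flags P=1 W=1 U=1 S=0
  [2] read 0x46 idx=19: raw=0x47007 flags P=1 W=1 U=1 S=0
  ⇒ phys 0x47DCD  [3 reads]
#2 VA=0x781C0CAD4 (w,kernel):
  [0] read 0x3B idx=30: raw=0x4A007 flags P=1 W=1 U=1 S=0
  [1] read 0x4A idx=14: raw=0x4D007 flags P=1 W=1 U=1 S=0
  [2] read 0x4D idx=12: raw=0x4E007 flags P=1 W=1 U=1 S=0
  ⇒ phys 0x4EAD4  [3 reads]
#3 VA=0x280C163DA (w,kernel):
  [0] read 0x3B idx=10: raw=0x50007 flags P=1 W=1 U=1 S=0
  [1] read 0x50 idx=6: raw=0x54007 flags P=1 W=1 U=1 S=0
  [2] read 0x54 idx=22: raw=0x57007 flags P=1 W=1 U=1 S=0
  ⇒ phys 0x573DA  [3 reads]

TLB: [["0x280C16", "0x57"]]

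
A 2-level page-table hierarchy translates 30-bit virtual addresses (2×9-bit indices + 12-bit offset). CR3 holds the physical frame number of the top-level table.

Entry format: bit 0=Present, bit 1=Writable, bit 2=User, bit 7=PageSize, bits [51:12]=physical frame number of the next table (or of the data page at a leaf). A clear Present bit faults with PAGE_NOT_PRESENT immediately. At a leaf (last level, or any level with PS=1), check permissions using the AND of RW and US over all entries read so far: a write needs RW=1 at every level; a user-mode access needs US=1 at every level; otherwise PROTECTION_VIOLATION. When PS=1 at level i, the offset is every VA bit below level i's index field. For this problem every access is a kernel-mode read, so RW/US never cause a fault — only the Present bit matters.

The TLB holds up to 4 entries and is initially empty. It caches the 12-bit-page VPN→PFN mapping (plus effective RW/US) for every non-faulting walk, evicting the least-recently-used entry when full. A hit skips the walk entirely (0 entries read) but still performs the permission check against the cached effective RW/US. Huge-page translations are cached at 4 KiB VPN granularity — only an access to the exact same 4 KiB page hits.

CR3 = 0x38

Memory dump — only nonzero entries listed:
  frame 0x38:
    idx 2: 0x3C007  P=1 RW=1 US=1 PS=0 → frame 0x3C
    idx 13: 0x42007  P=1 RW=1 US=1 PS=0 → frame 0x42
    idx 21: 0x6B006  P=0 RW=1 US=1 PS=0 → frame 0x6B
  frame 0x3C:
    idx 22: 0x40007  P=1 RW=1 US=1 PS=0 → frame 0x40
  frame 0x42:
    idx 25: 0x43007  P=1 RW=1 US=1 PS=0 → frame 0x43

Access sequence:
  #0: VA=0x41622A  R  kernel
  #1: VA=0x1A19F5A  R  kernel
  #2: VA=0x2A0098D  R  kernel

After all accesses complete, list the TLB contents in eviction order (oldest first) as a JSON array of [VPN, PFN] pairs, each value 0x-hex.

Trace:
#0 VA=0x41622A (r,kernel):
  L0 @0x38[2] → 0x3C007  P=1,RW=1,US=1,PS=0
  L1 @0x3C[22] → 0x40007  P=1,RW=1,US=1,PS=0
  → PA=0x4022A  (2 entries read)
#1 VA=0x1A19F5A (r,kernel):
  L0 @0x38[13] → 0x42007  P=1,RW=1,US=1,PS=0
  L1 @0x42[25] → 0x43007  P=1,RW=1,US=1,PS=0
  → PA=0x43F5A  (2 entries read)
#2 VA=0x2A0098D (r,kernel):
  L0 @0x38[21] → 0x6B006  P=0,RW=1,US=1,PS=0
  ✗ PAGE_NOT_PRESENT  [1 reads]

TLB: [["0x416", "0x40"], ["0x1A19", "0x43"]]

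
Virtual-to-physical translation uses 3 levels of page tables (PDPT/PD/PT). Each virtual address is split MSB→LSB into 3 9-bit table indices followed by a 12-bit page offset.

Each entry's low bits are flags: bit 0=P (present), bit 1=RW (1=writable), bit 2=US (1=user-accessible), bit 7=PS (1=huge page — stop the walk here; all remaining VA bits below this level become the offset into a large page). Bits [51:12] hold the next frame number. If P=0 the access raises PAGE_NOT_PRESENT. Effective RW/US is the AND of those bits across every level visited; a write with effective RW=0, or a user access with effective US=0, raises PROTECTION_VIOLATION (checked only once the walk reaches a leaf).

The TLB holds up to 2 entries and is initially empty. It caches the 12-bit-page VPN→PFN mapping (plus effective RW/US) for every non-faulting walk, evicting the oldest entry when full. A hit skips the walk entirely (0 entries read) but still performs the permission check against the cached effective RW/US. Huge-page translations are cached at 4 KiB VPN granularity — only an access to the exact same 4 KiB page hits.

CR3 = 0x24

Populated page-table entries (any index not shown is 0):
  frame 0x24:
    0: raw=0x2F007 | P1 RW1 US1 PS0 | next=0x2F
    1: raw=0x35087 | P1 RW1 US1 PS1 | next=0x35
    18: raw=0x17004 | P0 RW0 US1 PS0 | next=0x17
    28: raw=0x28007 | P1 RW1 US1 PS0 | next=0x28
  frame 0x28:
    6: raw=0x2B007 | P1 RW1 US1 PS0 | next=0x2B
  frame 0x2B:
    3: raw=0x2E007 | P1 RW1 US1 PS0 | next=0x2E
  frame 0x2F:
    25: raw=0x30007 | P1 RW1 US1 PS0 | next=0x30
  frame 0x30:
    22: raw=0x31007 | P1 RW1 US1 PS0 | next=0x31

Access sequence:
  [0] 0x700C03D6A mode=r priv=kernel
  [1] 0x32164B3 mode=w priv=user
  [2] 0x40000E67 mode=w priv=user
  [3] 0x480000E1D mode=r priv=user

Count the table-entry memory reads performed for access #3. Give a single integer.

Trace:
#0 VA=0x700C03D6A (r,kernel):
  [0] read 0x24 idx=28: raw=0x28007 flags P=1 W=1 U=1 S=0
  [1] read 0x28 idx=6: raw=0x2B007 flags P=1 W=1 U=1 S=0
  [2] read 0x2B idx=3: raw=0x2E007 flags P=1 W=1 U=1 S=0
  ✓ 0x2ED6A  — 3 lookups
#1 VA=0x32164B3 (w,user):
  [0] read 0x24 idx=0: raw=0x2F007 flags P=1 W=1 U=1 S=0
  [1] read 0x2F idx=25: raw=0x30007 flags P=1 W=1 U=1 S=0
  [2] read 0x30 idx=22: raw=0x31007 flags P=1 W=1 U=1 S=0
  ✓ 0x314B3  — 3 lookups
#2 VA=0x40000E67 (w,user):
  [0] read 0x24 idx=1: raw=0x35087 flags P=1 W=1 U=1 S=1
  ✓ 0x35E67 (huge @L0)  — 1 lookups
#3 VA=0x480000E1D (r,user):
  [0] read 0x24 idx=18: raw=0x17004 flags P=0 W=0 U=1 S=0
  ✗ PAGE_NOT_PRESENT  [1 reads]

Entries read for #3: 1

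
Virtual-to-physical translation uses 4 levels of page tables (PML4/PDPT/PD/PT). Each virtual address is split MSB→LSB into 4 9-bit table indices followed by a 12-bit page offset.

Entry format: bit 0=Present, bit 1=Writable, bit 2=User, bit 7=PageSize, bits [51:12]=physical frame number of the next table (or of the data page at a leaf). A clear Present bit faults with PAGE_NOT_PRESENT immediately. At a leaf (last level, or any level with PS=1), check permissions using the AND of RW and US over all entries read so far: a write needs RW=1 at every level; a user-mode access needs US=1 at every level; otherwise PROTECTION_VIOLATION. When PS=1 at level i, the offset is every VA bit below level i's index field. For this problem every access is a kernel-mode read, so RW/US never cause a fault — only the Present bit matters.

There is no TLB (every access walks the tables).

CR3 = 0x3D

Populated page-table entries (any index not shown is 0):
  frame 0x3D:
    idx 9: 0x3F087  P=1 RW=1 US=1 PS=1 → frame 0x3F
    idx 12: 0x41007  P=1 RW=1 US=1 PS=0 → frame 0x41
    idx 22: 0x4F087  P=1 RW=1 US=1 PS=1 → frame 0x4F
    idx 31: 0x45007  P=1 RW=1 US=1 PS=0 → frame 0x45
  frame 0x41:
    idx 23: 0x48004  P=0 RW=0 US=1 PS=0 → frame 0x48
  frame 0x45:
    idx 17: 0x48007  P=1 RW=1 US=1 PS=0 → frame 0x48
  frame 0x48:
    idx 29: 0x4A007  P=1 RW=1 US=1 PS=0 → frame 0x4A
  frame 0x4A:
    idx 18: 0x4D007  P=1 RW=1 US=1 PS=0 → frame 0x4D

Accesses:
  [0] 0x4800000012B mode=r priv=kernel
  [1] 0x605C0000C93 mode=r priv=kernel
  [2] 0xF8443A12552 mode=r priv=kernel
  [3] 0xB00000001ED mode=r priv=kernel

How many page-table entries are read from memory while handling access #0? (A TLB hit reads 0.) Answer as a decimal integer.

Per-access translation:
#0 VA=0x4800000012B (r,kernel):
  L0: frame=0x3D idx=9 entry=0x3F087 [P=1 RW=1 US=1 PS=1]
  ⇒ phys 0x3F12B (huge @L0)  [1 reads]
#1 VA=0x605C0000C93 (r,kernel):
  L0: frame=0x3D idx=12 entry=0x41007 [P=1 RW=1 US=1 PS=0]
  L1: frame=0x41 idx=23 entry=0x48004 [P=0 RW=0 US=1 PS=0]
  → PAGE_NOT_PRESENT  (2 entries read)
#2 VA=0xF8443A12552 (r,kernel):
  L0: frame=0x3D idx=31 entry=0x45007 [P=1 RW=1 US=1 PS=0]
  L1: frame=0x45 idx=17 entry=0x48007 [P=1 RW=1 US=1 PS=0]
  L2: frame=0x48 idx=29 entry=0x4A007 [P=1 RW=1 US=1 PS=0]
  L3: frame=0x4A idx=18 entry=0x4D007 [P=1 RW=1 US=1 PS=0]
  ⇒ phys 0x4D552  [4 reads]
#3 VA=0xB00000001ED (r,kernel):
  L0: frame=0x3D idx=22 entry=0x4F087 [P=1 RW=1 US=1 PS=1]
  ⇒ phys 0x4F1ED (huge @L0)  [1 reads]

Entries read for #0: 1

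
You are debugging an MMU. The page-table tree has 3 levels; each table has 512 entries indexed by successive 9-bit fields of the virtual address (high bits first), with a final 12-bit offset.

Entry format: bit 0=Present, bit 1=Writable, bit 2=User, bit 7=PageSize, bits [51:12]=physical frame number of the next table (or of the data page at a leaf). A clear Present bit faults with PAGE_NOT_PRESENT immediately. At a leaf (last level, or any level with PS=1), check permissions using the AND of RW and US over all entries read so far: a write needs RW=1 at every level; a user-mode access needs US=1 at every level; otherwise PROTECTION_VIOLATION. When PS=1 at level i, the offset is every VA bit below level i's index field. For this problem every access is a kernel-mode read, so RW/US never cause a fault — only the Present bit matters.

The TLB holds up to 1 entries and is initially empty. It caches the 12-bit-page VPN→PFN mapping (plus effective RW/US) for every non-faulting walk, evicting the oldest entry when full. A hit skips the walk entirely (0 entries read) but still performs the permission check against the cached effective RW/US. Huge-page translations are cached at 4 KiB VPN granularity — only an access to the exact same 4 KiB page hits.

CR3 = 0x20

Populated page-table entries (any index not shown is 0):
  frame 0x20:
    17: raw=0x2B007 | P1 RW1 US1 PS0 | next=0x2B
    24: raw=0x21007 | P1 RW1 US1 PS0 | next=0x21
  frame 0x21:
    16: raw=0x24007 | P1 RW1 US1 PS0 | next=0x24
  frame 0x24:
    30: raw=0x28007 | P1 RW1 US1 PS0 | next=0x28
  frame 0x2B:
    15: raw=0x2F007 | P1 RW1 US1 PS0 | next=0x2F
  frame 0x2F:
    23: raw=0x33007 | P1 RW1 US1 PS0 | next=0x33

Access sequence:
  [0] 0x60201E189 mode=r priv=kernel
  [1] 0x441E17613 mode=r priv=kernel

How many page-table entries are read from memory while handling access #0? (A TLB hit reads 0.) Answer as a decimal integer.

Walk each access:
#0 VA=0x60201E189 (r,kernel):
  lvl0: tbl 0x20, slot 24 ⇒ 0x21007 (P1/RW1/US1/PS0)
  lvl1: tbl 0x21, slot 16 ⇒ 0x24007 (P1/RW1/US1/PS0)
  lvl2: tbl 0x24, slot 30 ⇒ 0x28007 (P1/RW1/US1/PS0)
  ⇒ phys 0x28189  [3 reads]
#1 VA=0x441E17613 (r,kernel):
  lvl0: tbl 0x20, slot 17 ⇒ 0x2B007 (P1/RW1/US1/PS0)
  lvl1: tbl 0x2B, slot 15 ⇒ 0x2F007 (P1/RW1/US1/PS0)
  lvl2: tbl 0x2F, slot 23 ⇒ 0x33007 (P1/RW1/US1/PS0)
  ⇒ phys 0x33613  [3 reads]

Entries read for #0: 3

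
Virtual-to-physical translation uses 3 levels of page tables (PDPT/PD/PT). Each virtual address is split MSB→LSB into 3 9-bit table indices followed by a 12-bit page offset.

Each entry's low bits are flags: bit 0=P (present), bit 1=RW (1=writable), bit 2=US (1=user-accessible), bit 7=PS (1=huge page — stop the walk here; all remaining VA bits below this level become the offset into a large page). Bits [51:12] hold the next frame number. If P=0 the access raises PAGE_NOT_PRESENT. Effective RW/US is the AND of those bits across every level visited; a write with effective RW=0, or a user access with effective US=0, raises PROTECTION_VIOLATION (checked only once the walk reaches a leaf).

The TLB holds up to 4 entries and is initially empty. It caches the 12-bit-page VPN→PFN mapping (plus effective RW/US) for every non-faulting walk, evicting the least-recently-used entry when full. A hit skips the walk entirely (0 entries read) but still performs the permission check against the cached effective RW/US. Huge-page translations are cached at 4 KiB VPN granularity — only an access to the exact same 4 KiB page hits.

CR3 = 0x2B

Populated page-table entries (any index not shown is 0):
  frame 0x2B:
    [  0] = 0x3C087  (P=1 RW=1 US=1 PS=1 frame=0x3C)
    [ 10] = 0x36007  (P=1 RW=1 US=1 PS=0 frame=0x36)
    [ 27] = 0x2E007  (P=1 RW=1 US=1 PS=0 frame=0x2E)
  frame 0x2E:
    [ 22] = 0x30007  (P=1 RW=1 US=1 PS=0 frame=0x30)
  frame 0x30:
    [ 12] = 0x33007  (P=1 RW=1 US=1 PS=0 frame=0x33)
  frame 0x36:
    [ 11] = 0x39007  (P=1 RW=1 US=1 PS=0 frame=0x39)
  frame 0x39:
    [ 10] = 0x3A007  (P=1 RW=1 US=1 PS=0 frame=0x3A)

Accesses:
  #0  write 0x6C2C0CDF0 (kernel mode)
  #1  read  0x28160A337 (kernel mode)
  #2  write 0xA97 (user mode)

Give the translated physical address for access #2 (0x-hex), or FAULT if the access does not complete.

Trace:
#0 VA=0x6C2C0CDF0 (w,kernel):
  [0] read 0x2B idx=27: raw=0x2E007 flags P=1 W=1 U=1 S=0
  [1] read 0x2E idx=22: raw=0x30007 flags P=1 W=1 U=1 S=0
  [2] read 0x30 idx=12: raw=0x33007 flags P=1 W=1 U=1 S=0
  → PA=0x33DF0  (3 entries read)
#1 VA=0x28160A337 (r,kernel):
  [0] read 0x2B idx=10: raw=0x36007 flags P=1 W=1 U=1 S=0
  [1] read 0x36 idx=11: raw=0x39007 flags P=1 W=1 U=1 S=0
  [2] read 0x39 idx=10: raw=0x3A007 flags P=1 W=1 U=1 S=0
  → PA=0x3A337  (3 entries read)
#2 VA=0xA97 (w,user):
  [0] read 0x2B idx=0: raw=0x3C087 flags P=1 W=1 U=1 S=1
  → PA=0x3CA97 (huge @L0)  (1 entries read)

Access #2 PA: 0x3CA97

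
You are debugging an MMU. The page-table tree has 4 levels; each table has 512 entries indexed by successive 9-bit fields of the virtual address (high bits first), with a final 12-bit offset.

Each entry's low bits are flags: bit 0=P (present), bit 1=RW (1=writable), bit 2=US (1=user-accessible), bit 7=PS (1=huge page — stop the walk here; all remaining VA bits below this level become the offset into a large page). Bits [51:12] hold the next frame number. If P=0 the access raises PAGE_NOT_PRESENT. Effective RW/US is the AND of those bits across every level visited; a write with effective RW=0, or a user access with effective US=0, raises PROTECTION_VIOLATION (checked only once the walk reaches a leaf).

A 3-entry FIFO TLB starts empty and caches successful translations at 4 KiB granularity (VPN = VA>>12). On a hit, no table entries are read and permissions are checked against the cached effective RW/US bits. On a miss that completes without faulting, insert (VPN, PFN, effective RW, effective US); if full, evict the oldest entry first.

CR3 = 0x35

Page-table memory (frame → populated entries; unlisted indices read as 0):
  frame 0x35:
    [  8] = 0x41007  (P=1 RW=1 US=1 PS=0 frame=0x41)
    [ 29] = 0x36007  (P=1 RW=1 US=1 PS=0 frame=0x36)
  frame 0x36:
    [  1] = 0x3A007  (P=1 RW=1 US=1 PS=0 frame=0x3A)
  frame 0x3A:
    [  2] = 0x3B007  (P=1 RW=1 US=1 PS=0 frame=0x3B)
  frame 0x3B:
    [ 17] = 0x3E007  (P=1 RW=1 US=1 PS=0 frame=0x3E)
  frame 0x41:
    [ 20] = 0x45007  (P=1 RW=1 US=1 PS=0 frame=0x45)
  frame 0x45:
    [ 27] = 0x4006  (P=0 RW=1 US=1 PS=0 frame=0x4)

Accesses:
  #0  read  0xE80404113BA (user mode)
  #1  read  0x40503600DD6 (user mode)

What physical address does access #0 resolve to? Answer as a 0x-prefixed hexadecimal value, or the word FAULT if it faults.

Trace:
#0 VA=0xE80404113BA (r,user):
  L0 @0x35[29] → 0x36007  P=1,RW=1,US=1,PS=0
  L1 @0x36[1] → 0x3A007  P=1,RW=1,US=1,PS=0
  L2 @0x3A[2] → 0x3B007  P=1,RW=1,US=1,PS=0
  L3 @0x3B[17] → 0x3E007  P=1,RW=1,US=1,PS=0
  → PA=0x3E3BA  (4 entries read)
#1 VA=0x40503600DD6 (r,user):
  L0 @0x35[8] → 0x41007  P=1,RW=1,US=1,PS=0
  L1 @0x41[20] → 0x45007  P=1,RW=1,US=1,PS=0
  L2 @0x45[27] → 0x4006  P=0,RW=1,US=1,PS=0
  → PAGE_NOT_PRESENT  (3 entries read)

Access #0 PA: 0x3E3BA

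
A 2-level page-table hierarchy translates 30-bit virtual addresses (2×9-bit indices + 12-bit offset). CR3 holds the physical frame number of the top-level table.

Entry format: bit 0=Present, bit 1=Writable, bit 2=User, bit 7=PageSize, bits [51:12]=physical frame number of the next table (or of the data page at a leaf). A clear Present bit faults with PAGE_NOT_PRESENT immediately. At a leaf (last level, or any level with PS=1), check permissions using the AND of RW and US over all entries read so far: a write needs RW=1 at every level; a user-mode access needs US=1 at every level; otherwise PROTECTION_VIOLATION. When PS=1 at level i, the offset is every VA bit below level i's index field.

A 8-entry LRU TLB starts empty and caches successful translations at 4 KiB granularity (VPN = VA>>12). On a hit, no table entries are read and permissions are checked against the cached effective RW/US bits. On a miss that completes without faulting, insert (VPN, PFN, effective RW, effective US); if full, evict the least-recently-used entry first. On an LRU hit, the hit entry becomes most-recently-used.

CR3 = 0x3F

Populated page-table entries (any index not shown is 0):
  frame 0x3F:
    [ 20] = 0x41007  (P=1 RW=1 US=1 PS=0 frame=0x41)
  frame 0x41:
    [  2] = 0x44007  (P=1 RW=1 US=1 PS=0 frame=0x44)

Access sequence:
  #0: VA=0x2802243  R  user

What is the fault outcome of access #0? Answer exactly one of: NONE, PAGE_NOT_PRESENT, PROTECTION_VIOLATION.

Walk each access:
#0 VA=0x2802243 (r,user):
  [0] read 0x3F idx=20: raw=0x41007 flags P=1 W=1 U=1 S=0
  [1] read 0x41 idx=2: raw=0x44007 flags P=1 W=1 U=1 S=0
  ✓ 0x44243  — 2 lookups

Access #0 fault: NONE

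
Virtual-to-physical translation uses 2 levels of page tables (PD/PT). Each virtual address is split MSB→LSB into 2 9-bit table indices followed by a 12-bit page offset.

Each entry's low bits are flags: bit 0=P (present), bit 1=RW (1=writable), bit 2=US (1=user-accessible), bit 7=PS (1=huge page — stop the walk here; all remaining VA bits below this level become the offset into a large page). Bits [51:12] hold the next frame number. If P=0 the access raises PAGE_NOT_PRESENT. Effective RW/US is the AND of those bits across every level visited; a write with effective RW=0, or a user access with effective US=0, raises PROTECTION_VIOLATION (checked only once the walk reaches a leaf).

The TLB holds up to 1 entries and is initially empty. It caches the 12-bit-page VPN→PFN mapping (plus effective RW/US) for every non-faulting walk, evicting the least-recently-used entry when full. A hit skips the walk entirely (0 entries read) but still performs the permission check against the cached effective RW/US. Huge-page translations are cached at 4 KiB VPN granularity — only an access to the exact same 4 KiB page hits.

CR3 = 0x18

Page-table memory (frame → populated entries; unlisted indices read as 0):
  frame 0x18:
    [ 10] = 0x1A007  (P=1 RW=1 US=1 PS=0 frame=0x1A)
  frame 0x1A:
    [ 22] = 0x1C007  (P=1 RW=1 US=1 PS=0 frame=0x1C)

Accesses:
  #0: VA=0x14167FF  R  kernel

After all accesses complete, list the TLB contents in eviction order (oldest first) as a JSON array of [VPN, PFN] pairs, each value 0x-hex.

Trace:
#0 VA=0x14167FF (r,kernel):
  L0: frame=0x18 idx=10 entry=0x1A007 [P=1 RW=1 US=1 PS=0]
  L1: frame=0x1A idx=22 entry=0x1C007 [P=1 RW=1 US=1 PS=0]
  ✓ 0x1C7FF  — 2 lookups

TLB: [["0x1416", "0x1C"]]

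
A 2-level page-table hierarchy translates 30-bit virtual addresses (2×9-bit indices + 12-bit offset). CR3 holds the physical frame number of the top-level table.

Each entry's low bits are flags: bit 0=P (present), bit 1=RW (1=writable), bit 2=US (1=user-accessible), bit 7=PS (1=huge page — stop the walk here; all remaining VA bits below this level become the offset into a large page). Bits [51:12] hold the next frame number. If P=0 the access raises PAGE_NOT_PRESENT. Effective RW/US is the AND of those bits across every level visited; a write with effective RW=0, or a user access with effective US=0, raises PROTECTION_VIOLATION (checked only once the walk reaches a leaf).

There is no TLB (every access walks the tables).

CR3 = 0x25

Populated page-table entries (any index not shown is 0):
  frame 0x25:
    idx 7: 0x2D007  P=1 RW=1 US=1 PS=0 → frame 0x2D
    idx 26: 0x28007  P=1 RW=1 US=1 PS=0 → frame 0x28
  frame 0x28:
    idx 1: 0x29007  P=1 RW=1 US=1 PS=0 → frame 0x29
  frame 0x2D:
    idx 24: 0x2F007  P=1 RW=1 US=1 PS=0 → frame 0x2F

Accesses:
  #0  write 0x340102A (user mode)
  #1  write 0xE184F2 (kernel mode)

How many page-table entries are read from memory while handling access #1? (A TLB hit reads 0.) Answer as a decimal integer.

Walk each access:
#0 VA=0x340102A (w,user):
  lvl0: tbl 0x25, slot 26 ⇒ 0x28007 (P1/RW1/US1/PS0)
  lvl1: tbl 0x28, slot 1 ⇒ 0x29007 (P1/RW1/US1/PS0)
  ✓ 0x2902A  — 2 lookups
#1 VA=0xE184F2 (w,kernel):
  lvl0: tbl 0x25, slot 7 ⇒ 0x2D007 (P1/RW1/US1/PS0)
  lvl1: tbl 0x2D, slot 24 ⇒ 0x2F007 (P1/RW1/US1/PS0)
  ✓ 0x2F4F2  — 2 lookups

Entries read for #1: 2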